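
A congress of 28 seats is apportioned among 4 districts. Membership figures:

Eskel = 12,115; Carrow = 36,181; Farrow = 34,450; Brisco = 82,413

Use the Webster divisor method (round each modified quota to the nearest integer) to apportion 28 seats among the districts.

Eskel 2, Carrow 6, Farrow 6, Brisco 14

Standard divisor 165159/28 ≈ 5898.536; standard quotas: Eskel 2.054, Carrow 6.134, Farrow 5.840, Brisco 13.972.
Rounding to the nearest integer gives Eskel 2, Carrow 6, Farrow 6, Brisco 14 — total 28, matching the house size, so no adjustment is needed.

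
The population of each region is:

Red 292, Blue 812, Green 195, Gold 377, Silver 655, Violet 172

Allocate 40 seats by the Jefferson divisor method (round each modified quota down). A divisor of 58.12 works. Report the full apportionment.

Red 5, Blue 13, Green 3, Gold 6, Silver 11, Violet 2

With modified divisor 58.12: modified quotas Red 5.024, Blue 13.971, Green 3.355, Gold 6.487, Silver 11.270, Violet 2.959.
Rounding down: Red 5, Blue 13, Green 3, Gold 6, Silver 11, Violet 2 (total 40).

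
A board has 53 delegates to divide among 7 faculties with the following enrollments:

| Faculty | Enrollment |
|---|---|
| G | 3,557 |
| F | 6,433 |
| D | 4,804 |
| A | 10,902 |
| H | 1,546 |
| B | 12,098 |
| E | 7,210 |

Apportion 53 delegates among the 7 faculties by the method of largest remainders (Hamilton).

G 4, F 7, D 6, A 12, H 2, B 14, E 8

Total 46550; standard divisor 46550/53 ≈ 878.302.
Standard quotas: G 4.0499, F 7.3244, D 5.4696, A 12.4126, H 1.7602, B 13.7743, E 8.2090.
Lower quotas: G 4, F 7, D 5, A 12, H 1, B 13, E 8 (sum 50, leaving 3 seats).
Remainders in descending order: B 0.7743, H 0.7602, D 0.4696, A 0.4126, F 0.3244, E 0.2090, G 0.0499.
Largest remainders: B, H, D receive the extra seats.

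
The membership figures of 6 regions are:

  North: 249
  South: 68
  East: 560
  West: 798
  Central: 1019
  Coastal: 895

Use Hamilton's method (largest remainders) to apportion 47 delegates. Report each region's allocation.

The standard divisor is 3589/47 ≈ 76.362.
Standard quotas: North 3.261, South 0.890, East 7.334, West 10.450, Central 13.344, Coastal 11.721.
Lower quotas: North 3, South 0, East 7, West 10, Central 13, Coastal 11 (sum 44, leaving 3 seats).
Remainders in descending order: South 0.890, Coastal 0.721, West 0.450, Central 0.344, East 0.334, North 0.261.
Largest remainders: South, Coastal, West receive the extra seats.

North=3; South=1; East=7; West=11; Central=13; Coastal=12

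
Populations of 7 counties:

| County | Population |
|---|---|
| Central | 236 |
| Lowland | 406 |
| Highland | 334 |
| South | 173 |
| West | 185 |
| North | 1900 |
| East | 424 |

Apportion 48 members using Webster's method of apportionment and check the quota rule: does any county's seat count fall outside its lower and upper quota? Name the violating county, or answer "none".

North

Standard quotas: Central 3.097, Lowland 5.328, Highland 4.383, South 2.270, West 2.428, North 24.932, East 5.564.
Webster allocation: Central 3, Lowland 5, Highland 4, South 2, West 2, North 26, East 6.
North has quota 24.932 (lower 24, upper 25) but receives 26 — outside the quota interval.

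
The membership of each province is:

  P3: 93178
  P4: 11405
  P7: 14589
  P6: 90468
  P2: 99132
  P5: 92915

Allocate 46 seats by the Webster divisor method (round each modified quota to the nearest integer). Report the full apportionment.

Standard divisor 401687/46 ≈ 8732.326; standard quotas: P3 10.670, P4 1.306, P7 1.671, P6 10.360, P2 11.352, P5 10.640.
Rounding to the nearest integer gives P3 11, P4 1, P7 2, P6 10, P2 11, P5 11 — total 46, matching the house size, so no adjustment is needed.

P3=11, P4=1, P7=2, P6=10, P2=11, P5=11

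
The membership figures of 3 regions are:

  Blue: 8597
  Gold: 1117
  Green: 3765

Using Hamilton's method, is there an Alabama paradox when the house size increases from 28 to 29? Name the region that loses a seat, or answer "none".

none

At 28 seats: Blue 18, Gold 2, Green 8.
At 29 seats: Blue 19, Gold 2, Green 8.
No region's allocation decreased.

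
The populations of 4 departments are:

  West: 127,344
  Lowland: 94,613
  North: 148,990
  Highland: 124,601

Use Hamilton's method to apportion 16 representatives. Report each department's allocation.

West 4; Lowland 3; North 5; Highland 4

Total 495548; standard divisor 495548/16 ≈ 30971.75.
Standard quotas: West 4.1116, Lowland 3.0548, North 4.8105, Highland 4.0231.
Lower quotas: West 4, Lowland 3, North 4, Highland 4 (sum 15, leaving 1 seat).
Remainders in descending order: North 0.8105, West 0.1116, Lowland 0.0548, Highland 0.0231.
The surplus seat goes to North.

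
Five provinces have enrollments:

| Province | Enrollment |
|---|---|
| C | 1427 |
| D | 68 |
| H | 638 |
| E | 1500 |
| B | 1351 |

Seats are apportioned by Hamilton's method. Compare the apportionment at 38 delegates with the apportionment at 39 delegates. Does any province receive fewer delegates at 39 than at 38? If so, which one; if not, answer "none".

At 38 seats: C 11, D 1, H 5, E 11, B 10.
At 39 seats: C 11, D 0, H 5, E 12, B 11.
D drops from 1 to 0.

D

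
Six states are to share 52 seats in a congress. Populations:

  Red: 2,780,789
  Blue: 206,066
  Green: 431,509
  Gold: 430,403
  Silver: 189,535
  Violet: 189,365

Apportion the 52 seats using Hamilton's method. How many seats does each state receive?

Red=34, Blue=3, Green=5, Gold=5, Silver=3, Violet=2

Total 4227667; standard divisor 4227667/52 ≈ 81301.288.
Standard quotas: Red 34.2035, Blue 2.5346, Green 5.3075, Gold 5.2939, Silver 2.3313, Violet 2.3292.
Lower quotas: Red 34, Blue 2, Green 5, Gold 5, Silver 2, Violet 2 (sum 50, leaving 2 seats).
Remainders in descending order: Blue 0.5346, Silver 0.3313, Violet 0.3292, Green 0.3075, Gold 0.2939, Red 0.2035.
Largest remainders: Blue, Silver receive the extra seats.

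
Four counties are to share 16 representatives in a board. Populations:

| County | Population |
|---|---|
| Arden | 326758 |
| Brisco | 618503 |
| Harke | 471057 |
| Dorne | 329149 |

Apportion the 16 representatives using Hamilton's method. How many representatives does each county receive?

The standard divisor is 1745467/16 ≈ 109091.688.
Standard quotas: Arden 2.9953, Brisco 5.6696, Harke 4.3180, Dorne 3.0172.
Lower quotas: Arden 2, Brisco 5, Harke 4, Dorne 3 (sum 14, leaving 2 seats).
Remainders in descending order: Arden 0.9953, Brisco 0.6696, Harke 0.3180, Dorne 0.0172.
The surplus seats go to Arden, Brisco.

Arden 3, Brisco 6, Harke 4, Dorne 3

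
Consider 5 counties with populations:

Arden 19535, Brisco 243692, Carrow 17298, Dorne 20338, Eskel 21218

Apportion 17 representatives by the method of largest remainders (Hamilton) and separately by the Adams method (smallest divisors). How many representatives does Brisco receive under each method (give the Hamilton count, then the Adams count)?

13 and 12

Hamilton: Arden 1, Brisco 13, Carrow 1, Dorne 1, Eskel 1.
Adams: Arden 1, Brisco 12, Carrow 1, Dorne 1, Eskel 2.
Brisco gets 13 under Hamilton and 12 under Adams.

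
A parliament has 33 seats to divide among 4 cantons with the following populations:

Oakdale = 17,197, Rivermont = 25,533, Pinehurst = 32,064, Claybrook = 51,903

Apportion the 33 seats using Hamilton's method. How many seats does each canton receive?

Total 126697; standard divisor 126697/33 ≈ 3839.303.
Standard quotas: Oakdale 4.4792, Rivermont 6.6504, Pinehurst 8.3515, Claybrook 13.5189.
Lower quotas: Oakdale 4, Rivermont 6, Pinehurst 8, Claybrook 13 (sum 31, leaving 2 seats).
Remainders in descending order: Rivermont 0.6504, Claybrook 0.5189, Oakdale 0.4792, Pinehurst 0.3515.
Largest remainders: Rivermont, Claybrook receive the extra seats.

Oakdale=4, Rivermont=7, Pinehurst=8, Claybrook=14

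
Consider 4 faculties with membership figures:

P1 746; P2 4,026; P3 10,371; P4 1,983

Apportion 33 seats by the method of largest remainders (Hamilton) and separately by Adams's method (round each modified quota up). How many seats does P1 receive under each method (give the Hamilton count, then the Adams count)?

Hamilton: P1 1, P2 8, P3 20, P4 4.
Adams: P1 2, P2 8, P3 19, P4 4.
P1 gets 1 under Hamilton and 2 under Adams.

1 and 2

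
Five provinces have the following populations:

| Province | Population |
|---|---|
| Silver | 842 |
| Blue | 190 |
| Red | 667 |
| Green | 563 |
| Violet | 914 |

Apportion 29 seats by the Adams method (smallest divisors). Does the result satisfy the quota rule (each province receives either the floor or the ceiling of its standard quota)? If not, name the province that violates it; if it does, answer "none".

Standard quotas: Silver 7.688, Blue 1.735, Red 6.090, Green 5.141, Violet 8.346.
Adams allocation: Silver 8, Blue 2, Red 6, Green 5, Violet 8.
Every allocation lies between the lower and upper quota.

none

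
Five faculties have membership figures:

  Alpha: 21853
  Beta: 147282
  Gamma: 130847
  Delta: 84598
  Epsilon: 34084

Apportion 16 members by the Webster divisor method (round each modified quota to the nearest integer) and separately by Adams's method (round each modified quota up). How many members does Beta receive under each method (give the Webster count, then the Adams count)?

Webster: Alpha 1, Beta 6, Gamma 5, Delta 3, Epsilon 1.
Adams: Alpha 1, Beta 5, Gamma 5, Delta 3, Epsilon 2.
Beta gets 6 under Webster and 5 under Adams.

6 and 5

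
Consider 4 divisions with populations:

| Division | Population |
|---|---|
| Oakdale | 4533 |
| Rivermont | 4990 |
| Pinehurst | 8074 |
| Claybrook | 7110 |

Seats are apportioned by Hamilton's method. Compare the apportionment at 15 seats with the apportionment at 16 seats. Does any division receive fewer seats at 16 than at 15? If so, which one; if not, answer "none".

none

At 15 seats: Oakdale 3, Rivermont 3, Pinehurst 5, Claybrook 4.
At 16 seats: Oakdale 3, Rivermont 3, Pinehurst 5, Claybrook 5.
No division's allocation decreased.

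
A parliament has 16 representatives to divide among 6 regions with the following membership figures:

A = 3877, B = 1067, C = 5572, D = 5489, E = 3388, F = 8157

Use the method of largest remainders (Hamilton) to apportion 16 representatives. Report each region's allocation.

Total 27550; standard divisor 27550/16 ≈ 1721.875.
Standard quotas: A 2.2516, B 0.6197, C 3.2360, D 3.1878, E 1.9676, F 4.7373.
Lower quotas: A 2, B 0, C 3, D 3, E 1, F 4 (sum 13, leaving 3 seats).
Remainders in descending order: E 0.9676, F 0.7373, B 0.6197, A 0.2516, C 0.2360, D 0.1878.
Largest remainders: E, F, B receive the extra seats.

A 2; B 1; C 3; D 3; E 2; F 5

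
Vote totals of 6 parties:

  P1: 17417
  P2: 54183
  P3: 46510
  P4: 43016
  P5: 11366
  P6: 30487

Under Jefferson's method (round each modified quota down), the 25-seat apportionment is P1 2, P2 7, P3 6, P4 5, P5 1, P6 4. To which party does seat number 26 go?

Priority for the next seat is population ÷ (current seats + 1).
Priorities: P1 5805.667, P2 6772.875, P3 6644.286, P4 7169.333, P5 5683.000, P6 6097.400.
Highest priority: P4.

P4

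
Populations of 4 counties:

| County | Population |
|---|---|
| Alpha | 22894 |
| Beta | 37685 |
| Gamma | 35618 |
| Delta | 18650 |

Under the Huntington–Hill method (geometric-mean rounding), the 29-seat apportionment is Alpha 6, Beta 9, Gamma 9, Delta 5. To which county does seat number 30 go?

Beta

Priority for the next seat is population ÷ (√(s·(s+1))).
Priorities: Alpha 3532.621, Beta 3972.348, Gamma 3754.467, Delta 3405.009.
Highest priority: Beta.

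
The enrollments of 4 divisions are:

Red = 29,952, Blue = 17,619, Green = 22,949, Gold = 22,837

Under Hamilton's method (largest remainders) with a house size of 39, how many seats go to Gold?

The standard divisor is 93357/39 ≈ 2393.769.
Standard quotas: Red 12.5125, Blue 7.3604, Green 9.5870, Gold 9.5402.
Lower quotas: Red 12, Blue 7, Green 9, Gold 9 (sum 37, leaving 2 seats).
Remainders in descending order: Green 0.5870, Gold 0.5402, Red 0.5125, Blue 0.3604.
Largest remainders: Green, Gold receive the extra seats.
Gold receives 10.

10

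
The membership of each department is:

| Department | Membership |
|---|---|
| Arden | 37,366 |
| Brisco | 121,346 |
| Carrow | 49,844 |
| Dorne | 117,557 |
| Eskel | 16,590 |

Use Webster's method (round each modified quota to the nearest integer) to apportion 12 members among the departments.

Standard divisor 342703/12 ≈ 28558.583; standard quotas: Arden 1.308, Brisco 4.249, Carrow 1.745, Dorne 4.116, Eskel 0.581.
Rounding to the nearest integer gives Arden 1, Brisco 4, Carrow 2, Dorne 4, Eskel 1 — total 12, matching the house size, so no adjustment is needed.

Arden: 1; Brisco: 4; Carrow: 2; Dorne: 4; Eskel: 1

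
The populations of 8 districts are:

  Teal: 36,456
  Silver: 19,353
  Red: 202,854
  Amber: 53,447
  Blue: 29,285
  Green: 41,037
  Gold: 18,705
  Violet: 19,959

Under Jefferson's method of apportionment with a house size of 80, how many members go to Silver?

3

Standard divisor 421096/80 ≈ 5263.7; standard quotas: Teal 6.926, Silver 3.677, Red 38.538, Amber 10.154, Blue 5.564, Green 7.796, Gold 3.554, Violet 3.792.
Rounding down gives 6, 3, 38, 10, 5, 7, 3, 3 = 75 seats, so the divisor must be adjusted.
With modified divisor 4960.29: modified quotas Teal 7.350, Silver 3.902, Red 40.896, Amber 10.775, Blue 5.904, Green 8.273, Gold 3.771, Violet 4.024.
Rounding down: Teal 7, Silver 3, Red 40, Amber 10, Blue 5, Green 8, Gold 3, Violet 4 (total 80).
Silver receives 3.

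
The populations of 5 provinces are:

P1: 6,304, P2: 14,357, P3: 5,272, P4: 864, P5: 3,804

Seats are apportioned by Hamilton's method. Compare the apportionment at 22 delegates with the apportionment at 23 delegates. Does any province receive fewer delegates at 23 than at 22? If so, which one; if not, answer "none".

At 22 seats: P1 4, P2 10, P3 4, P4 1, P5 3.
At 23 seats: P1 5, P2 11, P3 4, P4 0, P5 3.
P4 drops from 1 to 0.

P4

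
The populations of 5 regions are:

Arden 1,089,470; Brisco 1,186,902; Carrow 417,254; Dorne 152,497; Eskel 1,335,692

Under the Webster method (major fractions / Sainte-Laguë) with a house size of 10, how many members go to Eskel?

3

Standard divisor 4181815/10 ≈ 418181.5; standard quotas: Arden 2.605, Brisco 2.838, Carrow 0.998, Dorne 0.365, Eskel 3.194.
Rounding to the nearest integer gives Arden 3, Brisco 3, Carrow 1, Dorne 0, Eskel 3 — total 10, matching the house size, so no adjustment is needed.
Eskel receives 3.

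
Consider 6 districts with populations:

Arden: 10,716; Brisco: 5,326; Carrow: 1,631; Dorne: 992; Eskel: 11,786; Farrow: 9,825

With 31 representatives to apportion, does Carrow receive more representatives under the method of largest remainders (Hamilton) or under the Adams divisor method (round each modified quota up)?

Hamilton: Arden 8, Brisco 4, Carrow 1, Dorne 1, Eskel 9, Farrow 8.
Adams: Arden 8, Brisco 4, Carrow 2, Dorne 1, Eskel 9, Farrow 7.
Carrow gets 1 under Hamilton and 2 under Adams.

Adams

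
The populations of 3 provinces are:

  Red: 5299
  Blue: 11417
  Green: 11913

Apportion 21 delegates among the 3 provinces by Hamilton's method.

Total 28629; standard divisor 28629/21 ≈ 1363.286.
Standard quotas: Red 3.8869, Blue 8.3746, Green 8.7384.
Lower quotas: Red 3, Blue 8, Green 8 (sum 19, leaving 2 seats).
Remainders in descending order: Red 0.8869, Green 0.7384, Blue 0.3746.
The surplus seats go to Red, Green.

Red: 4, Blue: 8, Green: 9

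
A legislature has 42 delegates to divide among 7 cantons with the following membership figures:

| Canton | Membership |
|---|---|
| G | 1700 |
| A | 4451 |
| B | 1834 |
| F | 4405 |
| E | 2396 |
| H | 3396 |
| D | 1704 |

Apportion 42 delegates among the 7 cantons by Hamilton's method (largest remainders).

Standard divisor: 19886 ÷ 42 ≈ 473.476.
Standard quotas: G 3.590, A 9.401, B 3.873, F 9.304, E 5.060, H 7.172, D 3.599.
Lower quotas: G 3, A 9, B 3, F 9, E 5, H 7, D 3 (sum 39, leaving 3 seats).
Remainders in descending order: B 0.873, D 0.599, G 0.590, A 0.401, F 0.304, H 0.172, E 0.060.
Largest remainders: B, D, G receive the extra seats.

G 4, A 9, B 4, F 9, E 5, H 7, D 4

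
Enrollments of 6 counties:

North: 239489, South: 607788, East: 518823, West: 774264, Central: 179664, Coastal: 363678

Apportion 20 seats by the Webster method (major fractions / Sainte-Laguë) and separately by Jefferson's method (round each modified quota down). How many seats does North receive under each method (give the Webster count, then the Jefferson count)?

Webster: North 2, South 4, East 4, West 6, Central 1, Coastal 3.
Jefferson: North 1, South 5, East 4, West 6, Central 1, Coastal 3.
North gets 2 under Webster and 1 under Jefferson.

2 and 1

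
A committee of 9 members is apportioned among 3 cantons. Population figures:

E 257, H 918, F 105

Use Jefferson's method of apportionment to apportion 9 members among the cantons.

E: 2, H: 7, F: 0

Standard divisor 1280/9 ≈ 142.222; standard quotas: E 1.807, H 6.455, F 0.738.
Rounding down gives 1, 6, 0 = 7 seats, so the divisor must be adjusted.
With modified divisor 120: modified quotas E 2.142, H 7.650, F 0.875.
Rounding down: E 2, H 7, F 0 (total 9).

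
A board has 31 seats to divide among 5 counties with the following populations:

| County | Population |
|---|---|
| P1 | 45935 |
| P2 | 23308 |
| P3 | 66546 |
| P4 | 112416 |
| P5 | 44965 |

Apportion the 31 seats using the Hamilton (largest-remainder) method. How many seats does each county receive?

P1: 5; P2: 2; P3: 7; P4: 12; P5: 5

Standard divisor: 293170 ÷ 31 ≈ 9457.097.
Standard quotas: P1 4.8572, P2 2.4646, P3 7.0366, P4 11.8869, P5 4.7546.
Lower quotas: P1 4, P2 2, P3 7, P4 11, P5 4 (sum 28, leaving 3 seats).
Remainders in descending order: P4 0.8869, P1 0.8572, P5 0.7546, P2 0.4646, P3 0.0366.
Largest remainders: P4, P1, P5 receive the extra seats.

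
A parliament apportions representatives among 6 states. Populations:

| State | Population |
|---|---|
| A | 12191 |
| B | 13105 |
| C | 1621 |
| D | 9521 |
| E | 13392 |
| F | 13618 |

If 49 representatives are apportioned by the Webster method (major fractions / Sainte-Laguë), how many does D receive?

7

Standard divisor 63448/49 ≈ 1294.857; standard quotas: A 9.415, B 10.121, C 1.252, D 7.353, E 10.342, F 10.517.
Rounding to the nearest integer gives 9, 10, 1, 7, 10, 11 = 48 seats, so the divisor must be adjusted.
With modified divisor 1280: modified quotas A 9.524, B 10.238, C 1.266, D 7.438, E 10.463, F 10.639.
Rounding to the nearest integer: A 10, B 10, C 1, D 7, E 10, F 11 (total 49).
D receives 7.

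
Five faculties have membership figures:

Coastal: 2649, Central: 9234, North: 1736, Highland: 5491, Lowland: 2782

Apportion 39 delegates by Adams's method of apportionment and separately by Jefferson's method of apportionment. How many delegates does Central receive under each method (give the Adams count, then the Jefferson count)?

Adams: Coastal 5, Central 16, North 3, Highland 10, Lowland 5.
Jefferson: Coastal 4, Central 17, North 3, Highland 10, Lowland 5.
Central gets 16 under Adams and 17 under Jefferson.

16 and 17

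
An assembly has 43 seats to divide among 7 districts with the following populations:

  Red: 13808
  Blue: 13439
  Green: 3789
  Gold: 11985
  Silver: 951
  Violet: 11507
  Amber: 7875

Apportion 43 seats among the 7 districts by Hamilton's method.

Red 9, Blue 9, Green 3, Gold 8, Silver 1, Violet 8, Amber 5

Total 63354; standard divisor 63354/43 ≈ 1473.349.
Standard quotas: Red 9.3718, Blue 9.1214, Green 2.5717, Gold 8.1345, Silver 0.6455, Violet 7.8101, Amber 5.3450.
Lower quotas: Red 9, Blue 9, Green 2, Gold 8, Silver 0, Violet 7, Amber 5 (sum 40, leaving 3 seats).
Remainders in descending order: Violet 0.8101, Silver 0.6455, Green 0.5717, Red 0.3718, Amber 0.3450, Gold 0.1345, Blue 0.1214.
The surplus seats go to Violet, Silver, Green.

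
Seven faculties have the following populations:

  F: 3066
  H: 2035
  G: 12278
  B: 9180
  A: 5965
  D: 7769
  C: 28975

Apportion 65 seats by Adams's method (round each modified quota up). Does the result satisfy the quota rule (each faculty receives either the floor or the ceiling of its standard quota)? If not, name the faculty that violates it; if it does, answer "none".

C

Standard quotas: F 2.877, H 1.910, G 11.521, B 8.614, A 5.597, D 7.290, C 27.190.
Adams allocation: F 3, H 2, G 12, B 9, A 6, D 7, C 26.
C has quota 27.190 (lower 27, upper 28) but receives 26 — outside the quota interval.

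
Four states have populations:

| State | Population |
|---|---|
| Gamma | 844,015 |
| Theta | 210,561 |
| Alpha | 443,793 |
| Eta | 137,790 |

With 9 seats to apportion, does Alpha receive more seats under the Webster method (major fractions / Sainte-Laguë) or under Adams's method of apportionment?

Adams

Webster: Gamma 5, Theta 1, Alpha 2, Eta 1.
Adams: Gamma 4, Theta 1, Alpha 3, Eta 1.
Alpha gets 2 under Webster and 3 under Adams.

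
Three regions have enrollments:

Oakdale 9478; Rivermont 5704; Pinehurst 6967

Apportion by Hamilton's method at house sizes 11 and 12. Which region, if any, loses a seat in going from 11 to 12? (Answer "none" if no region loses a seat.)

none

At 11 seats: Oakdale 5, Rivermont 3, Pinehurst 3.
At 12 seats: Oakdale 5, Rivermont 3, Pinehurst 4.
No region's allocation decreased.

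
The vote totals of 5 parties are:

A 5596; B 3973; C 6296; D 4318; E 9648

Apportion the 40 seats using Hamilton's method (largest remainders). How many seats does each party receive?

A=8, B=5, C=8, D=6, E=13

Total 29831; standard divisor 29831/40 ≈ 745.775.
Standard quotas: A 7.5036, B 5.3273, C 8.4422, D 5.7900, E 12.9369.
Lower quotas: A 7, B 5, C 8, D 5, E 12 (sum 37, leaving 3 seats).
Remainders in descending order: E 0.9369, D 0.7900, A 0.5036, C 0.4422, B 0.3273.
The surplus seats go to E, D, A.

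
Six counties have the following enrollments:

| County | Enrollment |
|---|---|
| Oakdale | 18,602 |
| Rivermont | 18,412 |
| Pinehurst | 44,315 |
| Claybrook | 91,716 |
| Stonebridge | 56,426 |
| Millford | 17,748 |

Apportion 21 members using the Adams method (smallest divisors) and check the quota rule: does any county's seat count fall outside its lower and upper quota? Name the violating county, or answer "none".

Standard quotas: Oakdale 1.580, Rivermont 1.564, Pinehurst 3.764, Claybrook 7.791, Stonebridge 4.793, Millford 1.508.
Adams allocation: Oakdale 2, Rivermont 2, Pinehurst 4, Claybrook 7, Stonebridge 4, Millford 2.
Every allocation lies between the lower and upper quota.

none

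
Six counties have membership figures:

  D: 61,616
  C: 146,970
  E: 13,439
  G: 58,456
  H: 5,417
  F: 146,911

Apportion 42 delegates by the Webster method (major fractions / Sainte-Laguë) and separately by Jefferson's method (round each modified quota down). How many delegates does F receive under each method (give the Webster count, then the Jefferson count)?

14 and 15

Webster: D 6, C 14, E 1, G 6, H 1, F 14.
Jefferson: D 6, C 15, E 1, G 5, H 0, F 15.
F gets 14 under Webster and 15 under Jefferson.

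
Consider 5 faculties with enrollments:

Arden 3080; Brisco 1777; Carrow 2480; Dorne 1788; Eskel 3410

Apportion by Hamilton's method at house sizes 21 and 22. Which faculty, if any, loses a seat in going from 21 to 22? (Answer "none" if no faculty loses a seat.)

At 21 seats: Arden 5, Brisco 3, Carrow 4, Dorne 3, Eskel 6.
At 22 seats: Arden 6, Brisco 3, Carrow 4, Dorne 3, Eskel 6.
No faculty's allocation decreased.

none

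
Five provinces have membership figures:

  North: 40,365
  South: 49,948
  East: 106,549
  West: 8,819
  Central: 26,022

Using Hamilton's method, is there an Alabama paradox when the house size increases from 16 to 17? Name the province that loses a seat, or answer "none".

West

At 16 seats: North 3, South 3, East 7, West 1, Central 2.
At 17 seats: North 3, South 4, East 8, West 0, Central 2.
West drops from 1 to 0.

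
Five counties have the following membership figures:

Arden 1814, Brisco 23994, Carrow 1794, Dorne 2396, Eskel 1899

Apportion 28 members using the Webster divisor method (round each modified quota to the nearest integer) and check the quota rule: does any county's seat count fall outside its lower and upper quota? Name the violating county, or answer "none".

Brisco

Standard quotas: Arden 1.592, Brisco 21.063, Carrow 1.575, Dorne 2.103, Eskel 1.667.
Webster allocation: Arden 2, Brisco 20, Carrow 2, Dorne 2, Eskel 2.
Brisco has quota 21.063 (lower 21, upper 22) but receives 20 — outside the quota interval.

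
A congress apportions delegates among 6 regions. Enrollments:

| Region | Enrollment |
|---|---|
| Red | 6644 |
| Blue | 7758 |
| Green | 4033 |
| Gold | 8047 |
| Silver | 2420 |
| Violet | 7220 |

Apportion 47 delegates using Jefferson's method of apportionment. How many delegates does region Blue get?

10

Standard divisor 36122/47 ≈ 768.553; standard quotas: Red 8.645, Blue 10.094, Green 5.248, Gold 10.470, Silver 3.149, Violet 9.394.
Rounding down gives 8, 10, 5, 10, 3, 9 = 45 seats, so the divisor must be adjusted.
With modified divisor 730: modified quotas Red 9.101, Blue 10.627, Green 5.525, Gold 11.023, Silver 3.315, Violet 9.890.
Rounding down: Red 9, Blue 10, Green 5, Gold 11, Silver 3, Violet 9 (total 47).
Blue receives 10.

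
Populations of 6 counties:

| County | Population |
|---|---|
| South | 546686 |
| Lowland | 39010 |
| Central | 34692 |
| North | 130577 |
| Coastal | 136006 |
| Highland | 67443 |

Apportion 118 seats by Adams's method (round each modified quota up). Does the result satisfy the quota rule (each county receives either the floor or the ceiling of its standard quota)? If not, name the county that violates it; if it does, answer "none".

Standard quotas: South 67.590, Lowland 4.823, Central 4.289, North 16.144, Coastal 16.815, Highland 8.338.
Adams allocation: South 66, Lowland 5, Central 5, North 16, Coastal 17, Highland 9.
South has quota 67.590 (lower 67, upper 68) but receives 66 — outside the quota interval.

South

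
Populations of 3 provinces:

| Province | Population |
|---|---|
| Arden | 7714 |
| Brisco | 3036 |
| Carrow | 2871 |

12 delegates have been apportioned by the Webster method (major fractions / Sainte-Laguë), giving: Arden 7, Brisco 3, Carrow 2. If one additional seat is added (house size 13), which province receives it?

Priority for the next seat is population ÷ (current seats + 0.5).
Priorities: Arden 1028.533, Brisco 867.429, Carrow 1148.400.
Highest priority: Carrow.

Carrow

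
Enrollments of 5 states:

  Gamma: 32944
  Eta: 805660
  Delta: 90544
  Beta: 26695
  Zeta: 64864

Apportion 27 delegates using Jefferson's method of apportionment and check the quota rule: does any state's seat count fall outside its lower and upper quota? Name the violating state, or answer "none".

Standard quotas: Gamma 0.871, Eta 21.312, Delta 2.395, Beta 0.706, Zeta 1.716.
Jefferson allocation: Gamma 0, Eta 24, Delta 2, Beta 0, Zeta 1.
Eta has quota 21.312 (lower 21, upper 22) but receives 24 — outside the quota interval.

Eta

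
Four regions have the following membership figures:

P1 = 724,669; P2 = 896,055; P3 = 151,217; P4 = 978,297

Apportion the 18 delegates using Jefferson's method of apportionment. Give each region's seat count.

P1 5, P2 6, P3 1, P4 6

Standard divisor 2750238/18 ≈ 152791; standard quotas: P1 4.743, P2 5.865, P3 0.990, P4 6.403.
Rounding down gives 4, 5, 0, 6 = 15 seats, so the divisor must be adjusted.
With modified divisor 142300: modified quotas P1 5.093, P2 6.297, P3 1.063, P4 6.875.
Rounding down: P1 5, P2 6, P3 1, P4 6 (total 18).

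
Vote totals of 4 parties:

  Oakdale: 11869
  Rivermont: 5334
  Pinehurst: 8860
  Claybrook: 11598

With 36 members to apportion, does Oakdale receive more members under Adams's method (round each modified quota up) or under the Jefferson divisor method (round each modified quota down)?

Jefferson

Adams: Oakdale 11, Rivermont 5, Pinehurst 9, Claybrook 11.
Jefferson: Oakdale 12, Rivermont 5, Pinehurst 8, Claybrook 11.
Oakdale gets 11 under Adams and 12 under Jefferson.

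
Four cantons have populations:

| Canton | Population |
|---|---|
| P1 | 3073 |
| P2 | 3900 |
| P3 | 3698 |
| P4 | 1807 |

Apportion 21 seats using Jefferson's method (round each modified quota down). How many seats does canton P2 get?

Standard divisor 12478/21 ≈ 594.19; standard quotas: P1 5.172, P2 6.564, P3 6.224, P4 3.041.
Rounding down gives 5, 6, 6, 3 = 20 seats, so the divisor must be adjusted.
With modified divisor 540: modified quotas P1 5.691, P2 7.222, P3 6.848, P4 3.346.
Rounding down: P1 5, P2 7, P3 6, P4 3 (total 21).
P2 receives 7.

7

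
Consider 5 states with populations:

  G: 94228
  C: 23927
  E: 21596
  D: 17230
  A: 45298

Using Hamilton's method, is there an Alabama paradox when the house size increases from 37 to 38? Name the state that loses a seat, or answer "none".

At 37 seats: G 17, C 5, E 4, D 3, A 8.
At 38 seats: G 18, C 4, E 4, D 3, A 9.
C drops from 5 to 4.

C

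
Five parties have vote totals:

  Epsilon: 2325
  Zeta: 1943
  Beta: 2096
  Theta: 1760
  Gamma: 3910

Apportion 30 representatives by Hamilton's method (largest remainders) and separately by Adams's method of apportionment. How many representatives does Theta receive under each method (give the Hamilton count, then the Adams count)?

Hamilton: Epsilon 6, Zeta 5, Beta 5, Theta 4, Gamma 10.
Adams: Epsilon 6, Zeta 5, Beta 5, Theta 5, Gamma 9.
Theta gets 4 under Hamilton and 5 under Adams.

4 and 5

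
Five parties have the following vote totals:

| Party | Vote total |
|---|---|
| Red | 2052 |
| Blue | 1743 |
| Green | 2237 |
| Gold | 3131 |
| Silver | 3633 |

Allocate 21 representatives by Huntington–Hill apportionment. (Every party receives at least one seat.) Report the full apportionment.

Red 3, Blue 3, Green 4, Gold 5, Silver 6

With divisor 619: modified quotas Red 3.315, Blue 2.816, Green 3.614, Gold 5.058, Silver 5.869.
Geometric-mean thresholds: Red √(3·4)=3.464, Blue √(2·3)=2.449, Green √(3·4)=3.464, Gold √(5·6)=5.477, Silver √(5·6)=5.477.
Each quota rounded against its threshold gives Red 3, Blue 3, Green 4, Gold 5, Silver 6 (total 21).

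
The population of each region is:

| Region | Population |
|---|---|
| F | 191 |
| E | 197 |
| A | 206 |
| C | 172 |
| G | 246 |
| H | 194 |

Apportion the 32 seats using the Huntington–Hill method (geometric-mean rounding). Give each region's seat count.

With divisor 37.8: modified quotas F 5.053, E 5.212, A 5.450, C 4.550, G 6.508, H 5.132.
Geometric-mean thresholds: F √(5·6)=5.477, E √(5·6)=5.477, A √(5·6)=5.477, C √(4·5)=4.472, G √(6·7)=6.481, H √(5·6)=5.477.
Each quota rounded against its threshold gives F 5, E 5, A 5, C 5, G 7, H 5 (total 32).

F: 5, E: 5, A: 5, C: 5, G: 7, H: 5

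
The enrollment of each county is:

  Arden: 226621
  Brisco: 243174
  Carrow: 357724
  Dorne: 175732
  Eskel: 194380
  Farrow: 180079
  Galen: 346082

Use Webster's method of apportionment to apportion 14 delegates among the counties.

Arden: 2; Brisco: 2; Carrow: 3; Dorne: 1; Eskel: 2; Farrow: 1; Galen: 3

Standard divisor 1723792/14 ≈ 123128; standard quotas: Arden 1.841, Brisco 1.975, Carrow 2.905, Dorne 1.427, Eskel 1.579, Farrow 1.463, Galen 2.811.
Rounding to the nearest integer gives Arden 2, Brisco 2, Carrow 3, Dorne 1, Eskel 2, Farrow 1, Galen 3 — total 14, matching the house size, so no adjustment is needed.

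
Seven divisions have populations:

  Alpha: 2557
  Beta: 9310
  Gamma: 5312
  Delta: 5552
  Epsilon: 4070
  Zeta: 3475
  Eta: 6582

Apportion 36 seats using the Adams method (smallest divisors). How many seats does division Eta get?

Standard divisor 36858/36 ≈ 1023.833; standard quotas: Alpha 2.497, Beta 9.093, Gamma 5.188, Delta 5.423, Epsilon 3.975, Zeta 3.394, Eta 6.429.
Rounding up gives 3, 10, 6, 6, 4, 4, 7 = 40 seats, so the divisor must be adjusted.
With modified divisor 1130: modified quotas Alpha 2.263, Beta 8.239, Gamma 4.701, Delta 4.913, Epsilon 3.602, Zeta 3.075, Eta 5.825.
Rounding up: Alpha 3, Beta 9, Gamma 5, Delta 5, Epsilon 4, Zeta 4, Eta 6 (total 36).
Eta receives 6.

6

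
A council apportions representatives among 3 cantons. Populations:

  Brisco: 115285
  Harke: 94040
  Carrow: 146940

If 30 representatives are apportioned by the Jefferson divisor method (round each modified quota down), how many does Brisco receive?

10

Standard divisor 356265/30 ≈ 11875.5; standard quotas: Brisco 9.708, Harke 7.919, Carrow 12.373.
Rounding down gives 9, 7, 12 = 28 seats, so the divisor must be adjusted.
With modified divisor 11400: modified quotas Brisco 10.113, Harke 8.249, Carrow 12.889.
Rounding down: Brisco 10, Harke 8, Carrow 12 (total 30).
Brisco receives 10.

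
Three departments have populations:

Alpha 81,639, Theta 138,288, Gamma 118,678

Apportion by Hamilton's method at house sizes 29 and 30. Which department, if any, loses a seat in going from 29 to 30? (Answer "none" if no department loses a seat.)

At 29 seats: Alpha 7, Theta 12, Gamma 10.
At 30 seats: Alpha 7, Theta 12, Gamma 11.
No department's allocation decreased.

none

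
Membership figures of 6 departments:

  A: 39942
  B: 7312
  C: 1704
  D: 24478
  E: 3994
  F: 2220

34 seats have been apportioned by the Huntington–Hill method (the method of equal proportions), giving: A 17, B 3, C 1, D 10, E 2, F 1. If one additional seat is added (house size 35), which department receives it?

Priority for the next seat is population ÷ (√(s·(s+1))).
Priorities: A 2283.332, B 2110.793, C 1204.910, D 2333.886, E 1630.544, F 1569.777.
Highest priority: D.

D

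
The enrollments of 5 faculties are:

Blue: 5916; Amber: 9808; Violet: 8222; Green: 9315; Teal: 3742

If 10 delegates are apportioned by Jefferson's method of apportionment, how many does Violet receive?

2

Standard divisor 37003/10 ≈ 3700.3; standard quotas: Blue 1.599, Amber 2.651, Violet 2.222, Green 2.517, Teal 1.011.
Rounding down gives 1, 2, 2, 2, 1 = 8 seats, so the divisor must be adjusted.
With modified divisor 3000: modified quotas Blue 1.972, Amber 3.269, Violet 2.741, Green 3.105, Teal 1.247.
Rounding down: Blue 1, Amber 3, Violet 2, Green 3, Teal 1 (total 10).
Violet receives 2.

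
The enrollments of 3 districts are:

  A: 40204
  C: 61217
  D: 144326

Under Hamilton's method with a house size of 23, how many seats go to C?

Standard divisor: 245747 ÷ 23 ≈ 10684.652.
Standard quotas: A 3.7628, C 5.7294, D 13.5078.
Lower quotas: A 3, C 5, D 13 (sum 21, leaving 2 seats).
Remainders in descending order: A 0.7628, C 0.7294, D 0.5078.
Largest remainders: A, C receive the extra seats.
C receives 6.

6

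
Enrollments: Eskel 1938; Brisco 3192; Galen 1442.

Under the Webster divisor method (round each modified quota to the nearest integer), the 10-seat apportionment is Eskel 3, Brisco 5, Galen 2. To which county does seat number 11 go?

Priority for the next seat is population ÷ (current seats + 0.5).
Priorities: Eskel 553.714, Brisco 580.364, Galen 576.800.
Highest priority: Brisco.

Brisco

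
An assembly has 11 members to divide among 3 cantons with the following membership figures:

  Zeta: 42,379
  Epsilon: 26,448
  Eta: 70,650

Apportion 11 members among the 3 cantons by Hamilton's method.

Zeta=3; Epsilon=2; Eta=6

Standard divisor: 139477 ÷ 11 ≈ 12679.727.
Standard quotas: Zeta 3.3423, Epsilon 2.0858, Eta 5.5719.
Lower quotas: Zeta 3, Epsilon 2, Eta 5 (sum 10, leaving 1 seat).
Remainders in descending order: Eta 0.5719, Zeta 0.3423, Epsilon 0.0858.
The surplus seat goes to Eta.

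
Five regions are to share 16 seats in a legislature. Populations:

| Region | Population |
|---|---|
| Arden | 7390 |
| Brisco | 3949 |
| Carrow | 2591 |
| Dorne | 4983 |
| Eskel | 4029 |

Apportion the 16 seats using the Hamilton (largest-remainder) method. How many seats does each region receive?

Total 22942; standard divisor 22942/16 ≈ 1433.875.
Standard quotas: Arden 5.1539, Brisco 2.7541, Carrow 1.8070, Dorne 3.4752, Eskel 2.8099.
Lower quotas: Arden 5, Brisco 2, Carrow 1, Dorne 3, Eskel 2 (sum 13, leaving 3 seats).
Remainders in descending order: Eskel 0.8099, Carrow 0.8070, Brisco 0.7541, Dorne 0.4752, Arden 0.1539.
Largest remainders: Eskel, Carrow, Brisco receive the extra seats.

Arden 5, Brisco 3, Carrow 2, Dorne 3, Eskel 3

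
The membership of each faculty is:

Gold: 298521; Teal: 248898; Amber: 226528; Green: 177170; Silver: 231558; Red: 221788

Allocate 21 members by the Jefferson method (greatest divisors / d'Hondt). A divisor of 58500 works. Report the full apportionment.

With modified divisor 58500: modified quotas Gold 5.103, Teal 4.255, Amber 3.872, Green 3.029, Silver 3.958, Red 3.791.
Rounding down: Gold 5, Teal 4, Amber 3, Green 3, Silver 3, Red 3 (total 21).

Gold: 5, Teal: 4, Amber: 3, Green: 3, Silver: 3, Red: 3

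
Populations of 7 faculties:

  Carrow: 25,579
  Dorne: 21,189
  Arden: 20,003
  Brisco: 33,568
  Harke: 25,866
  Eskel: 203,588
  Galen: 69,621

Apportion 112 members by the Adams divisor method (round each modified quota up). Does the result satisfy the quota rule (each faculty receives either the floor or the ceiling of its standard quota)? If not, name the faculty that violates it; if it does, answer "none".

Eskel

Standard quotas: Carrow 7.173, Dorne 5.942, Arden 5.609, Brisco 9.413, Harke 7.253, Eskel 57.088, Galen 19.522.
Adams allocation: Carrow 7, Dorne 6, Arden 6, Brisco 10, Harke 8, Eskel 56, Galen 19.
Eskel has quota 57.088 (lower 57, upper 58) but receives 56 — outside the quota interval.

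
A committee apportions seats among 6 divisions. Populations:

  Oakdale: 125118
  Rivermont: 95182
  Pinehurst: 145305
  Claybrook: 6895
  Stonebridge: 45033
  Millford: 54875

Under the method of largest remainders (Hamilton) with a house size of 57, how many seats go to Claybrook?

The standard divisor is 472408/57 ≈ 8287.86.
Standard quotas: Oakdale 15.0965, Rivermont 11.4845, Pinehurst 17.5323, Claybrook 0.8319, Stonebridge 5.4336, Millford 6.6211.
Lower quotas: Oakdale 15, Rivermont 11, Pinehurst 17, Claybrook 0, Stonebridge 5, Millford 6 (sum 54, leaving 3 seats).
Remainders in descending order: Claybrook 0.8319, Millford 0.6211, Pinehurst 0.5323, Rivermont 0.4845, Stonebridge 0.4336, Oakdale 0.0965.
The surplus seats go to Claybrook, Millford, Pinehurst.
Claybrook receives 1.

1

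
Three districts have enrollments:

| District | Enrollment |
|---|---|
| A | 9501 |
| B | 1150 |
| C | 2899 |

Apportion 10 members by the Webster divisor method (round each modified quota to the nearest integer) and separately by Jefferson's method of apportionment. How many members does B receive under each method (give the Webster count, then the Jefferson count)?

1 and 0

Webster: A 7, B 1, C 2.
Jefferson: A 8, B 0, C 2.
B gets 1 under Webster and 0 under Jefferson.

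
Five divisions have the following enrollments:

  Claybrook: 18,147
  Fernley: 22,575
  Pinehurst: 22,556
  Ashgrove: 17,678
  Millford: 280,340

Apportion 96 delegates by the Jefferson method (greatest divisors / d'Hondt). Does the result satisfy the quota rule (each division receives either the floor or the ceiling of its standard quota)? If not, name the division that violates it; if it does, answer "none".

Standard quotas: Claybrook 4.822, Fernley 5.998, Pinehurst 5.993, Ashgrove 4.697, Millford 74.489.
Jefferson allocation: Claybrook 4, Fernley 6, Pinehurst 6, Ashgrove 4, Millford 76.
Millford has quota 74.489 (lower 74, upper 75) but receives 76 — outside the quota interval.

Millford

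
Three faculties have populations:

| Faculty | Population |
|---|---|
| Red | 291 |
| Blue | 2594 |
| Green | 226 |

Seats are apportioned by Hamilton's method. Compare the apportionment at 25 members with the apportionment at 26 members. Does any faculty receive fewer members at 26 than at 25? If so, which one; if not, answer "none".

At 25 seats: Red 2, Blue 21, Green 2.
At 26 seats: Red 2, Blue 22, Green 2.
No faculty's allocation decreased.

none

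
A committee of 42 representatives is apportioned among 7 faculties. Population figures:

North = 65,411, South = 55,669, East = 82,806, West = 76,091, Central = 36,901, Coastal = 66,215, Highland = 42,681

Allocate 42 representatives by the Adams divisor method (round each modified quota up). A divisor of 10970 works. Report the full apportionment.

With modified divisor 10970: modified quotas North 5.963, South 5.075, East 7.548, West 6.936, Central 3.364, Coastal 6.036, Highland 3.891.
Rounding up: North 6, South 6, East 8, West 7, Central 4, Coastal 7, Highland 4 (total 42).

North: 6, South: 6, East: 8, West: 7, Central: 4, Coastal: 7, Highland: 4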